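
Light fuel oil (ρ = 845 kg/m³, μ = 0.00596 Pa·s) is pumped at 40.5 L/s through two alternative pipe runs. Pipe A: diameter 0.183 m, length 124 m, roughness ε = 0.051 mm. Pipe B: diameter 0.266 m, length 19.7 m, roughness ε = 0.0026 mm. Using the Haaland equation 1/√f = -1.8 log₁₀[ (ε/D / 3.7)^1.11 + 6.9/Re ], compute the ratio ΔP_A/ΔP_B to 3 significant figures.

ΔP_A/ΔP_B ≈ 38.6

Pipe A: V = Q/A = 0.0405/0.0263 = 1.54 m/s; Re = 3.995e+04; ε/D = 0.000279; Haaland → f = 0.02254; ΔP_A = f(L/D)(ρV²/2) = 1.53e+04 Pa.
Pipe B: V = Q/A = 0.0405/0.05557 = 0.7288 m/s; Re = 2.748e+04; ε/D = 9.77e-06; Haaland → f = 0.02383; ΔP_B = f(L/D)(ρV²/2) = 396 Pa.
ΔP_A/ΔP_B = 1.53e+04/396 = 38.6.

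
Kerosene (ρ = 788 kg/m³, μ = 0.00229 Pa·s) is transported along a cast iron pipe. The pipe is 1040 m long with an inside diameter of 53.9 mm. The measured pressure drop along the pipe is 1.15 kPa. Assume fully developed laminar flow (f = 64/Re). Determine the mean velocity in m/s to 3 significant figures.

V ≈ 0.0438 m/s

For laminar flow, f = 64/Re with Re = ρVD/μ, so Darcy-Weisbach reduces to ΔP = 32μLV/D². Solving for V: V = ΔP·D²/(32μL) = 1150·(0.0539)²/(32·0.00229·1040) = 0.04384 m/s.
Check: Re = ρVD/μ = 788·0.04384·0.0539/0.00229 = 813.1 < 2300, so the laminar assumption holds.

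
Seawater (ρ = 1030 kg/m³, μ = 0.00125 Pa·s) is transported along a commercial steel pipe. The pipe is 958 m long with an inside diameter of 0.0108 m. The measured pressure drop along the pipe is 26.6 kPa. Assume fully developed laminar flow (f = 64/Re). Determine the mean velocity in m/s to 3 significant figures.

V ≈ 0.0810 m/s

For laminar flow, f = 64/Re with Re = ρVD/μ, so Darcy-Weisbach reduces to ΔP = 32μLV/D². Solving for V: V = ΔP·D²/(32μL) = 2.66e+04·(0.0108)²/(32·0.00125·958) = 0.08097 m/s.
Check: Re = ρVD/μ = 1030·0.08097·0.0108/0.00125 = 720.5 < 2300, so the laminar assumption holds.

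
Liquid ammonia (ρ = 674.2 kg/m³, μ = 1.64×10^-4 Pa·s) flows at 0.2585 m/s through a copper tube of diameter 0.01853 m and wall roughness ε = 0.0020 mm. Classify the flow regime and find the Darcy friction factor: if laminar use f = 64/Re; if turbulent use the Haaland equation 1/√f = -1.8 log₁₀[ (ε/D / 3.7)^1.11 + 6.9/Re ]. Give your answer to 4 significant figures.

f ≈ 0.02602

Re = ρVD/μ = 674.2·0.2585·0.01853/0.000164 = 1.969e+04.
Re > 4000 → turbulent. ε/D = 2e-06/0.01853 = 0.000108; Haaland: 1/√f = -1.8 log₁₀[9.25e-06 + 0.00035] = 6.199, so f = 0.02602.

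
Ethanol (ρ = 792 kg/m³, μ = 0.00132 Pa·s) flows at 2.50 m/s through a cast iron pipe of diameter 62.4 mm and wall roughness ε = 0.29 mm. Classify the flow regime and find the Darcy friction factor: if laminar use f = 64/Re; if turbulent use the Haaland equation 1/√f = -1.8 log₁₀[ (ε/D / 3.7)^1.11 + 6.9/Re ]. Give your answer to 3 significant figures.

f ≈ 0.0307

Re = ρVD/μ = 792·2.5·0.0624/0.00132 = 9.36e+04.
Re > 4000 → turbulent. ε/D = 0.00029/0.0624 = 0.00465; Haaland: 1/√f = -1.8 log₁₀[0.000602 + 7.37e-05] = 5.706, so f = 0.03071.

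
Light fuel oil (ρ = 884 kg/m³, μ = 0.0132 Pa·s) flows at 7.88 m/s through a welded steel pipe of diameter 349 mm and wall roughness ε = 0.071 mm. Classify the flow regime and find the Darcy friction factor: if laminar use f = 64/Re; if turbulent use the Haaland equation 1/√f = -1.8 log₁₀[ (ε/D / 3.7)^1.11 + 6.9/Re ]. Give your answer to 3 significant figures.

f ≈ 0.0171

Re = ρVD/μ = 884·7.88·0.349/0.0132 = 1.842e+05.
Re > 4000 → turbulent. ε/D = 7.1e-05/0.349 = 0.000203; Haaland: 1/√f = -1.8 log₁₀[1.87e-05 + 3.75e-05] = 7.651, so f = 0.01708.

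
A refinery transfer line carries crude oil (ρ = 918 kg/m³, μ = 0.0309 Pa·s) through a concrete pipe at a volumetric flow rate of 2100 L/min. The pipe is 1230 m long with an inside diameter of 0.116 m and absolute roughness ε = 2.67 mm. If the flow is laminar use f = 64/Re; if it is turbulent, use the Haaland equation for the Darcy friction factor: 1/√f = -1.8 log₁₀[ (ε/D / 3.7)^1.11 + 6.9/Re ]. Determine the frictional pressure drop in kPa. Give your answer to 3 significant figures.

Q = 2100 L/min = 2100/60000 = 0.035 m³/s.
Cross-sectional area A = πD²/4 = π(0.116)²/4 = 0.01057 m²; mean velocity V = Q/A = 0.035/0.01057 = 3.312 m/s.
Reynolds number Re = ρVD/μ = 918 · 3.312 · 0.116 / 0.0309 = 1.141e+04.
Re > 4000 → turbulent. Relative roughness ε/D = 0.00267/0.116 = 0.023. Haaland: 1/√f = -1.8 log₁₀[(0.023/3.7)^1.11 + 6.9/1.141e+04] = -1.8 log₁₀[0.00356 + 0.000605] = 4.285, so f = 0.05446.
Darcy-Weisbach: ΔP = f(L/D)(ρV²/2) = 0.05446·(1230/0.116)·(918·3.312²/2) = 0.05446·1.06e+04·5034 = 2.907e+06 Pa.
ΔP = 2.907e+06 Pa = 2910 kPa.

ΔP ≈ 2910 kPa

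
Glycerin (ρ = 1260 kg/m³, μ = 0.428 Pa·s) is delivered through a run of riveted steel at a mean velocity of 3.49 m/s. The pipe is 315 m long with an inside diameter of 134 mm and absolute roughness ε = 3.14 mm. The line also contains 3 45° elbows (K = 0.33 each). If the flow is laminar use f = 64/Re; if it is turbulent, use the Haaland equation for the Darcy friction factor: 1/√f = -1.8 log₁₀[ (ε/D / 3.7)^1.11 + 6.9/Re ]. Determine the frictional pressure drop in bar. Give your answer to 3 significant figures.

ΔP ≈ 8.46 bar

Reynolds number Re = ρVD/μ = 1260 · 3.49 · 0.134 / 0.428 = 1377.
Re < 2300 → laminar flow, so f = 64/Re = 64/1377 = 0.04649 (the turbulent correlation is not needed).
Total minor-loss coefficient ΣK = 3·0.33 = 0.99.
ΔP = [f·L/D + ΣK]·(ρV²/2) = [0.04649·315/0.134 + 0.99]·(1260·3.49²/2) = [109.3 + 0.99]·7673 = 8.461e+05 Pa.
ΔP = 8.461e+05 Pa = 8.46 bar.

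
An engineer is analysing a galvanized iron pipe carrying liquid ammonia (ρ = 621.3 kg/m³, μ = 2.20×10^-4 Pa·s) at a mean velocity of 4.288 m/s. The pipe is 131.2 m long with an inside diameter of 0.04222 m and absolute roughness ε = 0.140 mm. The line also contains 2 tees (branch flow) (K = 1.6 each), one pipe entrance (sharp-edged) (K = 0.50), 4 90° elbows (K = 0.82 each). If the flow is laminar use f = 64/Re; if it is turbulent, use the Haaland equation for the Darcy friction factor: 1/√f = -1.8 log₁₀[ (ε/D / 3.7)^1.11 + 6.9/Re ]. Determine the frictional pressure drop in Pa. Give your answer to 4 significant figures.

Reynolds number Re = ρVD/μ = 621.3 · 4.288 · 0.04222 / 0.00022 = 5.113e+05.
Re > 4000 → turbulent. Relative roughness ε/D = 0.00014/0.04222 = 0.00332. Haaland: 1/√f = -1.8 log₁₀[(0.00332/3.7)^1.11 + 6.9/5.113e+05] = -1.8 log₁₀[0.000414 + 1.35e-05] = 6.064, so f = 0.02719.
Total minor-loss coefficient ΣK = 2·1.6 + 1·0.5 + 4·0.82 = 6.98.
ΔP = [f·L/D + ΣK]·(ρV²/2) = [0.02719·131.2/0.04222 + 6.98]·(621.3·4.288²/2) = [84.51 + 6.98]·5712 = 5.226e+05 Pa.

ΔP ≈ 522600 Pa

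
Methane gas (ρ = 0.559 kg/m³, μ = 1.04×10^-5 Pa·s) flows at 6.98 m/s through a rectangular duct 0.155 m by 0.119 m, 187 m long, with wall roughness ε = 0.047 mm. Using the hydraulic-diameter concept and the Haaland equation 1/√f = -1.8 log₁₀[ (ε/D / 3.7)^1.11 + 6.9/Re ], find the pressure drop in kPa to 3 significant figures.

ΔP ≈ 0.411 kPa

Hydraulic diameter D_h = 4A/P = 4·(0.155·0.119)/(2·(0.155+0.119)) = 0.07378/0.548 = 0.1346 m.
Re = ρVD_h/μ = 0.559·6.98·0.1346/1.04e-05 = 5.051e+04.
ε/D_h = 4.7e-05/0.1346 = 0.000349; Haaland gives 1/√f = -1.8 log₁₀[3.4e-05+0.000137] = 6.782, so f = 0.02174.
ΔP = f(L/D_h)(ρV²/2) = 0.02174·187/0.1346·13.62 = 411.2 Pa.
ΔP = 0.411 kPa.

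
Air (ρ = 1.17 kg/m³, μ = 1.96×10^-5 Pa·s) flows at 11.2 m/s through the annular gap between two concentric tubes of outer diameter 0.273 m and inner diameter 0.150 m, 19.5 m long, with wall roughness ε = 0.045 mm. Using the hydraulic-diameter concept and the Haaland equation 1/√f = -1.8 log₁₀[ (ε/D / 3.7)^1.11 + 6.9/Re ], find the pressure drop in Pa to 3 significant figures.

Hydraulic diameter D_h = 4A/P = D_o - D_i = 0.273 - 0.15 = 0.123 m.
Re = ρVD_h/μ = 1.17·11.2·0.123/1.96e-05 = 8.223e+04.
ε/D_h = 4.5e-05/0.123 = 0.000366; Haaland gives 1/√f = -1.8 log₁₀[3.59e-05+8.39e-05] = 7.059, so f = 0.02007.
ΔP = f(L/D_h)(ρV²/2) = 0.02007·19.5/0.123·73.38 = 233.5 Pa.

ΔP ≈ 233 Pa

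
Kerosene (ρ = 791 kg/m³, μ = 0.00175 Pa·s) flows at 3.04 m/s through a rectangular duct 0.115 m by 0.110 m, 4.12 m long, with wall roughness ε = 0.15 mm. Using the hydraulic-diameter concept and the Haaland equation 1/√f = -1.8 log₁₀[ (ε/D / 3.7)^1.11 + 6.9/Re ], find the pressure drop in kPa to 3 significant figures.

Hydraulic diameter D_h = 4A/P = 4·(0.115·0.11)/(2·(0.115+0.11)) = 0.0506/0.45 = 0.1124 m.
Re = ρVD_h/μ = 791·3.04·0.1124/0.00175 = 1.545e+05.
ε/D_h = 0.00015/0.1124 = 0.00133; Haaland gives 1/√f = -1.8 log₁₀[0.000151+4.47e-05] = 6.676, so f = 0.02243.
ΔP = f(L/D_h)(ρV²/2) = 0.02243·4.12/0.1124·3655 = 3005 Pa.
ΔP = 3.00 kPa.

ΔP ≈ 3.00 kPa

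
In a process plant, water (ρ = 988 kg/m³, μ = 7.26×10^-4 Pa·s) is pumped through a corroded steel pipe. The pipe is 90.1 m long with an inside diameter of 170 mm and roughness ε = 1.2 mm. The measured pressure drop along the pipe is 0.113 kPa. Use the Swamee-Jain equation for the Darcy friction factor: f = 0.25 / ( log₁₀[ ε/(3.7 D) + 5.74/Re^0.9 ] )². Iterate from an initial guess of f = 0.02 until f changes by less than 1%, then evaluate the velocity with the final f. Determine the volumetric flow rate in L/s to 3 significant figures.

Q ≈ 2.45 L/s

Rearranging Darcy-Weisbach: V = √(2·ΔP·D/(f·L·ρ)). With ε/D = 0.0012/0.17 = 0.00706, iterate starting from f = 0.02:
  f = 0.02 → V = √(2·113·0.17/(0.02·90.1·988)) = 0.1469 m/s; Re = ρVD/μ = 3.399e+04; f → 0.03636
  f = 0.03636 → V = 0.1089 m/s; Re = 2.521e+04; f → 0.0371
  f = 0.0371 → V = 0.1079 m/s; Re = 2.495e+04; f → 0.03712
Converged (Δf/f < 1%). With the final f = 0.03712: V = √(2·113·0.17/(0.03712·90.1·988)) = 0.1078 m/s.
Q = V·A = 0.1078·(π/4·0.17²) = 0.002447 m³/s = 2.45 L/s.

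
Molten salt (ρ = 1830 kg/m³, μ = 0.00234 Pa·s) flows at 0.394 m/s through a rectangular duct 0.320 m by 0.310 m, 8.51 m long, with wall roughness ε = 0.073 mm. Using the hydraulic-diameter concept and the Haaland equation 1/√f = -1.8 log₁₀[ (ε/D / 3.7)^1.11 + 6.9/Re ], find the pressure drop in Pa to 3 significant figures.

Hydraulic diameter D_h = 4A/P = 4·(0.32·0.31)/(2·(0.32+0.31)) = 0.3968/1.26 = 0.3149 m.
Re = ρVD_h/μ = 1830·0.394·0.3149/0.00234 = 9.704e+04.
ε/D_h = 7.3e-05/0.3149 = 0.000232; Haaland gives 1/√f = -1.8 log₁₀[2.16e-05+7.11e-05] = 7.259, so f = 0.01898.
ΔP = f(L/D_h)(ρV²/2) = 0.01898·8.51/0.3149·142 = 72.84 Pa.

ΔP ≈ 72.8 Pa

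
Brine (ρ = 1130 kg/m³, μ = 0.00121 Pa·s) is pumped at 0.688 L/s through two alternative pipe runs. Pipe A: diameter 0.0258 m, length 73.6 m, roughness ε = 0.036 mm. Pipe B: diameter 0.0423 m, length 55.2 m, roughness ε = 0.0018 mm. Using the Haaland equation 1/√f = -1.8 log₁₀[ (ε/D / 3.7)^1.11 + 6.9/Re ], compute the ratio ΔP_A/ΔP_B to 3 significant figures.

ΔP_A/ΔP_B ≈ 16.0

Pipe A: V = Q/A = 0.000688/0.0005228 = 1.316 m/s; Re = 3.171e+04; ε/D = 0.0014; Haaland → f = 0.02631; ΔP_A = f(L/D)(ρV²/2) = 7.346e+04 Pa.
Pipe B: V = Q/A = 0.000688/0.001405 = 0.4896 m/s; Re = 1.934e+04; ε/D = 4.26e-05; Haaland → f = 0.02603; ΔP_B = f(L/D)(ρV²/2) = 4599 Pa.
ΔP_A/ΔP_B = 7.346e+04/4599 = 16.0.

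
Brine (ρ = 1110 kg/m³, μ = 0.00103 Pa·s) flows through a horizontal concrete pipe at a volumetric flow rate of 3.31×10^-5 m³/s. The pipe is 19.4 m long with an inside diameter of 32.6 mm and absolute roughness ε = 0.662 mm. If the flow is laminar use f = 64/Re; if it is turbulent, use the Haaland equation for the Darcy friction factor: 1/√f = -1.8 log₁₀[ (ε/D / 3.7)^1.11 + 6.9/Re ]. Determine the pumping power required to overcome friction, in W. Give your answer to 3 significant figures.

P ≈ 7.90×10^-4 W

Cross-sectional area A = πD²/4 = π(0.0326)²/4 = 0.0008347 m²; mean velocity V = Q/A = 3.31e-05/0.0008347 = 0.03966 m/s.
Reynolds number Re = ρVD/μ = 1110 · 0.03966 · 0.0326 / 0.00103 = 1393.
Re < 2300 → laminar flow, so f = 64/Re = 64/1393 = 0.04594 (the turbulent correlation is not needed).
Darcy-Weisbach: ΔP = f(L/D)(ρV²/2) = 0.04594·(19.4/0.0326)·(1110·0.03966²/2) = 0.04594·595.1·0.8728 = 23.86 Pa.
Pumping power P = QΔP = 3.31e-05·23.86 = 7.897×10^-4 W = 7.90×10^-4 W.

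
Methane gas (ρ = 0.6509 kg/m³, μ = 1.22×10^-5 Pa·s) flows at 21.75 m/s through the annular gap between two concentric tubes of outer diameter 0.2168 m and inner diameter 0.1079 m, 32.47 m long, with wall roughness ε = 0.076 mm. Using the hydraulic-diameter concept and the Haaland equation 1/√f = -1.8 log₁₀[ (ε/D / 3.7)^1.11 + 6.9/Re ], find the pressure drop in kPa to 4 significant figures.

ΔP ≈ 0.9350 kPa

Hydraulic diameter D_h = 4A/P = D_o - D_i = 0.2168 - 0.1079 = 0.1089 m.
Re = ρVD_h/μ = 0.6509·21.75·0.1089/1.22e-05 = 1.264e+05.
ε/D_h = 7.6e-05/0.1089 = 0.000698; Haaland gives 1/√f = -1.8 log₁₀[7.34e-05+5.46e-05] = 7.007, so f = 0.02037.
ΔP = f(L/D_h)(ρV²/2) = 0.02037·32.47/0.1089·154 = 935 Pa.
ΔP = 0.9350 kPa.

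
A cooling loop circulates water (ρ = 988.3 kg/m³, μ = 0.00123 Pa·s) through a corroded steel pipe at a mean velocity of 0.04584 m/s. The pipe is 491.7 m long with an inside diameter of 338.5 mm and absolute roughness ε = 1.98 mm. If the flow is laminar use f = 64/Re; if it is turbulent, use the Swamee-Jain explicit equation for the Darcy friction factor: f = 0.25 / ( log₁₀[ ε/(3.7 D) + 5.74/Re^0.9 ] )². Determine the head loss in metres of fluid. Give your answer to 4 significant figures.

Reynolds number Re = ρVD/μ = 988.3 · 0.04584 · 0.3385 / 0.00123 = 1.247e+04.
Re > 4000 → turbulent. Relative roughness ε/D = 0.00198/0.3385 = 0.00585. Swamee-Jain: f = 0.25/(log₁₀[0.00585/3.7 + 5.74/1.247e+04^0.9])² = 0.25/(log₁₀[0.00158 + 0.00118])² = 0.25/(-2.559)² = 0.03819.
Darcy-Weisbach: ΔP = f(L/D)(ρV²/2) = 0.03819·(491.7/0.3385)·(988.3·0.04584²/2) = 0.03819·1453·1.038 = 57.6 Pa.
Head loss h_f = ΔP/(ρg) = 57.6/(988.3·9.81) = 0.005941 m.

h_f ≈ 0.005941 m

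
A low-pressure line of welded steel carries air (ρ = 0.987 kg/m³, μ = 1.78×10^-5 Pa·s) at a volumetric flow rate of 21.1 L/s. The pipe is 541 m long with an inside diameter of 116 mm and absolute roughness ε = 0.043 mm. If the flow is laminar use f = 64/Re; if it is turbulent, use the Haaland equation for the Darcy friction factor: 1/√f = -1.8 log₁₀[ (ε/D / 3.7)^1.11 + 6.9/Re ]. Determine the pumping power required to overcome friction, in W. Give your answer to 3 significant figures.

Q = 21.1 L/s = 21.1/1000 = 0.0211 m³/s.
Cross-sectional area A = πD²/4 = π(0.116)²/4 = 0.01057 m²; mean velocity V = Q/A = 0.0211/0.01057 = 1.997 m/s.
Reynolds number Re = ρVD/μ = 0.987 · 1.997 · 0.116 / 1.78e-05 = 1.284e+04.
Re > 4000 → turbulent. Relative roughness ε/D = 4.3e-05/0.116 = 0.000371. Haaland: 1/√f = -1.8 log₁₀[(0.000371/3.7)^1.11 + 6.9/1.284e+04] = -1.8 log₁₀[3.64e-05 + 0.000537] = 5.834, so f = 0.02938.
Darcy-Weisbach: ΔP = f(L/D)(ρV²/2) = 0.02938·(541/0.116)·(0.987·1.997²/2) = 0.02938·4664·1.967 = 269.5 Pa.
Pumping power P = QΔP = 0.0211·269.5 = 5.687 W = 5.69 W.

P ≈ 5.69 W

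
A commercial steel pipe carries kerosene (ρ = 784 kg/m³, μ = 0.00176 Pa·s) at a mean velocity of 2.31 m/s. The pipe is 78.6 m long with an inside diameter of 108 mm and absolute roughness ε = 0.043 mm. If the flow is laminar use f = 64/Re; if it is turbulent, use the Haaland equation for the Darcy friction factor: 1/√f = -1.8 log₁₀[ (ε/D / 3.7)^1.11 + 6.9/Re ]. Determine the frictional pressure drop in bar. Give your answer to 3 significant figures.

Reynolds number Re = ρVD/μ = 784 · 2.31 · 0.108 / 0.00176 = 1.111e+05.
Re > 4000 → turbulent. Relative roughness ε/D = 4.3e-05/0.108 = 0.000398. Haaland: 1/√f = -1.8 log₁₀[(0.000398/3.7)^1.11 + 6.9/1.111e+05] = -1.8 log₁₀[3.94e-05 + 6.21e-05] = 7.189, so f = 0.01935.
Darcy-Weisbach: ΔP = f(L/D)(ρV²/2) = 0.01935·(78.6/0.108)·(784·2.31²/2) = 0.01935·727.8·2092 = 2.946e+04 Pa.
ΔP = 2.946e+04 Pa = 0.295 bar.

ΔP ≈ 0.295 bar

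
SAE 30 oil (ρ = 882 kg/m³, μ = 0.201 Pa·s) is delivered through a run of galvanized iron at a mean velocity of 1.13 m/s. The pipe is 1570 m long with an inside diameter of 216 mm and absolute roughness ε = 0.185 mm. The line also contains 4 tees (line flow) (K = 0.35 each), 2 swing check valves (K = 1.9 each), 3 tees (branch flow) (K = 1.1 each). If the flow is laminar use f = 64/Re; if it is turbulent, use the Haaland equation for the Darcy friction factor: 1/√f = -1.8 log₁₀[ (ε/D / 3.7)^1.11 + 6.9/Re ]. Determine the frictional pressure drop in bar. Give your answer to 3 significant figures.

Reynolds number Re = ρVD/μ = 882 · 1.13 · 0.216 / 0.201 = 1071.
Re < 2300 → laminar flow, so f = 64/Re = 64/1071 = 0.05976 (the turbulent correlation is not needed).
Total minor-loss coefficient ΣK = 4·0.35 + 2·1.9 + 3·1.1 = 8.5.
ΔP = [f·L/D + ΣK]·(ρV²/2) = [0.05976·1570/0.216 + 8.5]·(882·1.13²/2) = [434.3 + 8.5]·563.1 = 2.494e+05 Pa.
ΔP = 2.494e+05 Pa = 2.49 bar.

ΔP ≈ 2.49 bar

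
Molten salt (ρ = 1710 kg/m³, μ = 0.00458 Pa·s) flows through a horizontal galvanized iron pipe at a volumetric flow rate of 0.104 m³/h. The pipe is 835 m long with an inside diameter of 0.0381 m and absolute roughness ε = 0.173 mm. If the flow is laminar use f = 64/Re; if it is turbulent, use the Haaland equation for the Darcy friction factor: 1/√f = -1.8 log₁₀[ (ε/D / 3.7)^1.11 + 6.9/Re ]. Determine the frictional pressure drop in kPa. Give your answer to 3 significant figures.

Q = 0.104 m³/h = 0.104/3600 = 2.889e-05 m³/s.
Cross-sectional area A = πD²/4 = π(0.0381)²/4 = 0.00114 m²; mean velocity V = Q/A = 2.889e-05/0.00114 = 0.02534 m/s.
Reynolds number Re = ρVD/μ = 1710 · 0.02534 · 0.0381 / 0.00458 = 360.5.
Re < 2300 → laminar flow, so f = 64/Re = 64/360.5 = 0.1776 (the turbulent correlation is not needed).
Darcy-Weisbach: ΔP = f(L/D)(ρV²/2) = 0.1776·(835/0.0381)·(1710·0.02534²/2) = 0.1776·2.192e+04·0.549 = 2136 Pa.
ΔP = 2136 Pa = 2.14 kPa.

ΔP ≈ 2.14 kPa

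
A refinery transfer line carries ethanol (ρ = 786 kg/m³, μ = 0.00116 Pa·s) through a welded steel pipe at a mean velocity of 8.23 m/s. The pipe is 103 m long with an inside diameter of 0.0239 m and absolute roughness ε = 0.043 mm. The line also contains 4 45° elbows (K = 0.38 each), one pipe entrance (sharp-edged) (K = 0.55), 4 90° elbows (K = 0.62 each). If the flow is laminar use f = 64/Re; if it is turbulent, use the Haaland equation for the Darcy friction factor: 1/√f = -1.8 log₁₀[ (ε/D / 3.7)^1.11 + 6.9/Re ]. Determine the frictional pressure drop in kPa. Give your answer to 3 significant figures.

Reynolds number Re = ρVD/μ = 786 · 8.23 · 0.0239 / 0.00116 = 1.333e+05.
Re > 4000 → turbulent. Relative roughness ε/D = 4.3e-05/0.0239 = 0.0018. Haaland: 1/√f = -1.8 log₁₀[(0.0018/3.7)^1.11 + 6.9/1.333e+05] = -1.8 log₁₀[0.00021 + 5.18e-05] = 6.447, so f = 0.02406.
Total minor-loss coefficient ΣK = 4·0.38 + 1·0.55 + 4·0.62 = 4.55.
ΔP = [f·L/D + ΣK]·(ρV²/2) = [0.02406·103/0.0239 + 4.55]·(786·8.23²/2) = [103.7 + 4.55]·2.662e+04 = 2.881e+06 Pa.
ΔP = 2.881e+06 Pa = 2880 kPa.

ΔP ≈ 2880 kPa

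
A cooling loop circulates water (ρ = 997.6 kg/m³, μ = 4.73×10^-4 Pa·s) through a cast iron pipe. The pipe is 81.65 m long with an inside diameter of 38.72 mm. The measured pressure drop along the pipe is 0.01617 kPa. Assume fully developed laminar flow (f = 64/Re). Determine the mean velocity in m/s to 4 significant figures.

For laminar flow, f = 64/Re with Re = ρVD/μ, so Darcy-Weisbach reduces to ΔP = 32μLV/D². Solving for V: V = ΔP·D²/(32μL) = 16.17·(0.03872)²/(32·0.000473·81.65) = 0.01962 m/s.
Check: Re = ρVD/μ = 997.6·0.01962·0.03872/0.000473 = 1602 < 2300, so the laminar assumption holds.

V ≈ 0.01962 m/s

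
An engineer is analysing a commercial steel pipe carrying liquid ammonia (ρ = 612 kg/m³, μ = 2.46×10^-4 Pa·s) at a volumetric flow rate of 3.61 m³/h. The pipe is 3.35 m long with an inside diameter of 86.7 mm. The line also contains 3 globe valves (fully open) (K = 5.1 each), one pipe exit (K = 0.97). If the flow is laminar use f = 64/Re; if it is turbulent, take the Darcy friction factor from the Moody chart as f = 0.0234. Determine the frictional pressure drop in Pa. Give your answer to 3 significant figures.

ΔP ≈ 152 Pa

Q = 3.61 m³/h = 3.61/3600 = 0.001003 m³/s.
Cross-sectional area A = πD²/4 = π(0.0867)²/4 = 0.005904 m²; mean velocity V = Q/A = 0.001003/0.005904 = 0.1699 m/s.
Reynolds number Re = ρVD/μ = 612 · 0.1699 · 0.0867 / 0.000246 = 3.664e+04.
Re > 4000 → turbulent; use the Moody-chart value f = 0.0234.
Total minor-loss coefficient ΣK = 3·5.1 + 1·0.97 = 16.3.
ΔP = [f·L/D + ΣK]·(ρV²/2) = [0.0234·3.35/0.0867 + 16.3]·(612·0.1699²/2) = [0.9042 + 16.3]·8.828 = 151.6 Pa.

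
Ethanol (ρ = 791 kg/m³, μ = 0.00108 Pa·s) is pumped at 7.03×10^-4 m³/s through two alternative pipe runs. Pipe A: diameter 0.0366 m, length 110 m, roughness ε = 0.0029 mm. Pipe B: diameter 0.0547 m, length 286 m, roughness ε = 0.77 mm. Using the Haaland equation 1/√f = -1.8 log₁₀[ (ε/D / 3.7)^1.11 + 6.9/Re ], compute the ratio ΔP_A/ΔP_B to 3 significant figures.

ΔP_A/ΔP_B ≈ 1.64

Pipe A: V = Q/A = 0.000703/0.001052 = 0.6682 m/s; Re = 1.791e+04; ε/D = 7.92e-05; Haaland → f = 0.02659; ΔP_A = f(L/D)(ρV²/2) = 1.411e+04 Pa.
Pipe B: V = Q/A = 0.000703/0.00235 = 0.2992 m/s; Re = 1.198e+04; ε/D = 0.0141; Haaland → f = 0.04641; ΔP_B = f(L/D)(ρV²/2) = 8588 Pa.
ΔP_A/ΔP_B = 1.411e+04/8588 = 1.64.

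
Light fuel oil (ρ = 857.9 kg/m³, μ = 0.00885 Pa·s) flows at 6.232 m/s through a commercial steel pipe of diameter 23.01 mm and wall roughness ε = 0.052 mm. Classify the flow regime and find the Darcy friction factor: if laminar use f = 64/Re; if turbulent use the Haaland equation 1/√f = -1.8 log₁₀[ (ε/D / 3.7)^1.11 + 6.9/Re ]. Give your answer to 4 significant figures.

f ≈ 0.03180

Re = ρVD/μ = 857.9·6.232·0.02301/0.00885 = 1.39e+04.
Re > 4000 → turbulent. ε/D = 5.2e-05/0.02301 = 0.00226; Haaland: 1/√f = -1.8 log₁₀[0.000271 + 0.000496] = 5.607, so f = 0.0318.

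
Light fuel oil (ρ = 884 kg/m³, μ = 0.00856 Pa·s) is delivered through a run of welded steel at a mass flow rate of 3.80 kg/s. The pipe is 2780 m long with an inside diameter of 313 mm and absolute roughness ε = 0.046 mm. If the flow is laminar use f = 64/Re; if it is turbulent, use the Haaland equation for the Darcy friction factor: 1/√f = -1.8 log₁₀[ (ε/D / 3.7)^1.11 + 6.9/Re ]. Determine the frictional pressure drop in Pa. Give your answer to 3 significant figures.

ΔP ≈ 434 Pa

A = πD²/4 = π(0.313)²/4 = 0.07694 m²; mean velocity V = ṁ/(ρA) = 3.8/(884 · 0.07694) = 0.05587 m/s.
Reynolds number Re = ρVD/μ = 884 · 0.05587 · 0.313 / 0.00856 = 1806.
Re < 2300 → laminar flow, so f = 64/Re = 64/1806 = 0.03544 (the turbulent correlation is not needed).
Darcy-Weisbach: ΔP = f(L/D)(ρV²/2) = 0.03544·(2780/0.313)·(884·0.05587²/2) = 0.03544·8882·1.38 = 434.2 Pa.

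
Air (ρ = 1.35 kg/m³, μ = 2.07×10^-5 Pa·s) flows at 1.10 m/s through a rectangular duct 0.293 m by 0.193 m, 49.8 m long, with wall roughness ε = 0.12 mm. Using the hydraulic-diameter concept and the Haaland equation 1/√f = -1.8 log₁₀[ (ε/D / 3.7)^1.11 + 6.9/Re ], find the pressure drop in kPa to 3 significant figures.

ΔP ≈ 0.00486 kPa

Hydraulic diameter D_h = 4A/P = 4·(0.293·0.193)/(2·(0.293+0.193)) = 0.2262/0.972 = 0.2327 m.
Re = ρVD_h/μ = 1.35·1.1·0.2327/2.07e-05 = 1.669e+04.
ε/D_h = 0.00012/0.2327 = 0.000516; Haaland gives 1/√f = -1.8 log₁₀[5.25e-05+0.000413] = 5.997, so f = 0.0278.
ΔP = f(L/D_h)(ρV²/2) = 0.0278·49.8/0.2327·0.8168 = 4.86 Pa.
ΔP = 0.00486 kPa.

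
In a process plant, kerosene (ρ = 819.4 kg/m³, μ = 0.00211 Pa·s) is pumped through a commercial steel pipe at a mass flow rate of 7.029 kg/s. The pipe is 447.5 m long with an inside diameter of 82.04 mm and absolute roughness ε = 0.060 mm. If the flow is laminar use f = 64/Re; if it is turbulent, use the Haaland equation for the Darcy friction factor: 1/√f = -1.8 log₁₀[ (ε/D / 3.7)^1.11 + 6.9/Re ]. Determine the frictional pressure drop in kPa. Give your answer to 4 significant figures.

A = πD²/4 = π(0.08204)²/4 = 0.005286 m²; mean velocity V = ṁ/(ρA) = 7.029/(819.4 · 0.005286) = 1.623 m/s.
Reynolds number Re = ρVD/μ = 819.4 · 1.623 · 0.08204 / 0.00211 = 5.17e+04.
Re > 4000 → turbulent. Relative roughness ε/D = 6e-05/0.08204 = 0.000731. Haaland: 1/√f = -1.8 log₁₀[(0.000731/3.7)^1.11 + 6.9/5.17e+04] = -1.8 log₁₀[7.74e-05 + 0.000133] = 6.617, so f = 0.02284.
Darcy-Weisbach: ΔP = f(L/D)(ρV²/2) = 0.02284·(447.5/0.08204)·(819.4·1.623²/2) = 0.02284·5455·1079 = 1.344e+05 Pa.
ΔP = 1.344e+05 Pa = 134.4 kPa.

ΔP ≈ 134.4 kPa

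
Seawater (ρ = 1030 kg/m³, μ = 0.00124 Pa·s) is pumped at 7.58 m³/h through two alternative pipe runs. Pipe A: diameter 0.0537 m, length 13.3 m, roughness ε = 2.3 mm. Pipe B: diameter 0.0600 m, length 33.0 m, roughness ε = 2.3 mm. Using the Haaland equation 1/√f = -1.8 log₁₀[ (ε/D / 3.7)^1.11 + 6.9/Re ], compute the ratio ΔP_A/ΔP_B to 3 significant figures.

ΔP_A/ΔP_B ≈ 0.736

Pipe A: V = Q/A = 0.002106/0.002265 = 0.9297 m/s; Re = 4.147e+04; ε/D = 0.0428; Haaland → f = 0.06743; ΔP_A = f(L/D)(ρV²/2) = 7434 Pa.
Pipe B: V = Q/A = 0.002106/0.002827 = 0.7447 m/s; Re = 3.711e+04; ε/D = 0.0383; Haaland → f = 0.06434; ΔP_B = f(L/D)(ρV²/2) = 1.011e+04 Pa.
ΔP_A/ΔP_B = 7434/1.011e+04 = 0.736.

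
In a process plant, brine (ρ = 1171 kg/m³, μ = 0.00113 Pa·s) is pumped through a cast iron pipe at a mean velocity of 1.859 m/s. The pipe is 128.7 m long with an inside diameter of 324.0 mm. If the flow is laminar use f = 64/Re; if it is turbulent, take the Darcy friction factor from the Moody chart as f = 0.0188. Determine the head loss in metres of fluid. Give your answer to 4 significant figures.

h_f ≈ 1.315 m

Reynolds number Re = ρVD/μ = 1171 · 1.859 · 0.324 / 0.00113 = 6.242e+05.
Re > 4000 → turbulent; use the Moody-chart value f = 0.0188.
Darcy-Weisbach: ΔP = f(L/D)(ρV²/2) = 0.0188·(128.7/0.324)·(1171·1.859²/2) = 0.0188·397.2·2023 = 1.511e+04 Pa.
Head loss h_f = ΔP/(ρg) = 1.511e+04/(1171·9.81) = 1.315 m.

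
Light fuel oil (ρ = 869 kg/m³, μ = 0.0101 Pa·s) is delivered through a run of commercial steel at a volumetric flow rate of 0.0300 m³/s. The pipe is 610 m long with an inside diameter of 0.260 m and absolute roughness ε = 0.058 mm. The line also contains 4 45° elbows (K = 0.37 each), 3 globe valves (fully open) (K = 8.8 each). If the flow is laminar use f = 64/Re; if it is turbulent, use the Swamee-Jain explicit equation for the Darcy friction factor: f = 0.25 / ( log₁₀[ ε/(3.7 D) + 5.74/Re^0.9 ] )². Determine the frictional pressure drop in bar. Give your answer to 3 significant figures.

ΔP ≈ 0.135 bar

Cross-sectional area A = πD²/4 = π(0.26)²/4 = 0.05309 m²; mean velocity V = Q/A = 0.03/0.05309 = 0.565 m/s.
Reynolds number Re = ρVD/μ = 869 · 0.565 · 0.26 / 0.0101 = 1.264e+04.
Re > 4000 → turbulent. Relative roughness ε/D = 5.8e-05/0.26 = 0.000223. Swamee-Jain: f = 0.25/(log₁₀[0.000223/3.7 + 5.74/1.264e+04^0.9])² = 0.25/(log₁₀[6.03e-05 + 0.00117])² = 0.25/(-2.911)² = 0.02951.
Total minor-loss coefficient ΣK = 4·0.37 + 3·8.8 = 27.9.
ΔP = [f·L/D + ΣK]·(ρV²/2) = [0.02951·610/0.26 + 27.9]·(869·0.565²/2) = [69.23 + 27.9]·138.7 = 1.347e+04 Pa.
ΔP = 1.347e+04 Pa = 0.135 bar.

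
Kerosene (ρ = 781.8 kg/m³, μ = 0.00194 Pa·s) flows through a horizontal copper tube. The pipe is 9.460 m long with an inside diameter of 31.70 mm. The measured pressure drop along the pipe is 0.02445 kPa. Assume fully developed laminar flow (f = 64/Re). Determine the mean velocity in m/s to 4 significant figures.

For laminar flow, f = 64/Re with Re = ρVD/μ, so Darcy-Weisbach reduces to ΔP = 32μLV/D². Solving for V: V = ΔP·D²/(32μL) = 24.45·(0.0317)²/(32·0.00194·9.46) = 0.04184 m/s.
Check: Re = ρVD/μ = 781.8·0.04184·0.0317/0.00194 = 534.5 < 2300, so the laminar assumption holds.

V ≈ 0.04184 m/s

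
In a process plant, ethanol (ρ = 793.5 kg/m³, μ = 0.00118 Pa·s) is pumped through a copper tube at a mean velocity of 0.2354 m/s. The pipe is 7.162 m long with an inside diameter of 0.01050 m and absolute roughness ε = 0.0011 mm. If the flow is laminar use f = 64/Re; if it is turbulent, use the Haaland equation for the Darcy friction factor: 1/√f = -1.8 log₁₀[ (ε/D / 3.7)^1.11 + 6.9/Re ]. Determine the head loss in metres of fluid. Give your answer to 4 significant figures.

Reynolds number Re = ρVD/μ = 793.5 · 0.2354 · 0.0105 / 0.00118 = 1662.
Re < 2300 → laminar flow, so f = 64/Re = 64/1662 = 0.03851 (the turbulent correlation is not needed).
Darcy-Weisbach: ΔP = f(L/D)(ρV²/2) = 0.03851·(7.162/0.0105)·(793.5·0.2354²/2) = 0.03851·682.1·21.99 = 577.4 Pa.
Head loss h_f = ΔP/(ρg) = 577.4/(793.5·9.81) = 0.07418 m.

h_f ≈ 0.07418 m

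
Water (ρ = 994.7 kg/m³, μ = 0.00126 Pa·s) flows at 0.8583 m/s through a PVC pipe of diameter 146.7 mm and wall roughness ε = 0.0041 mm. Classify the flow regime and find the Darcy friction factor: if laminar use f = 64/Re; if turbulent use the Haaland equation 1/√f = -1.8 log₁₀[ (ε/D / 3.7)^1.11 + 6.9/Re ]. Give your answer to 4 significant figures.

Re = ρVD/μ = 994.7·0.8583·0.1467/0.00126 = 9.94e+04.
Re > 4000 → turbulent. ε/D = 4.1e-06/0.1467 = 2.79e-05; Haaland: 1/√f = -1.8 log₁₀[2.06e-06 + 6.94e-05] = 7.462, so f = 0.01796.

f ≈ 0.01796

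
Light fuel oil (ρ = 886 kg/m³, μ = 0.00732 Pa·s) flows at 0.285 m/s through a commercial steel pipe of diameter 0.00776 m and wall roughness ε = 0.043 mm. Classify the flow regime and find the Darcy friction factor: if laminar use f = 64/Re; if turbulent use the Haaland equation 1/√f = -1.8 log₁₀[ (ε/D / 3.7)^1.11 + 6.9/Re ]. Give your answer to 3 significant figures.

Re = ρVD/μ = 886·0.285·0.00776/0.00732 = 267.7.
Re < 2300 → laminar, so f = 64/Re = 0.2391 (roughness is irrelevant in laminar flow).

f ≈ 0.239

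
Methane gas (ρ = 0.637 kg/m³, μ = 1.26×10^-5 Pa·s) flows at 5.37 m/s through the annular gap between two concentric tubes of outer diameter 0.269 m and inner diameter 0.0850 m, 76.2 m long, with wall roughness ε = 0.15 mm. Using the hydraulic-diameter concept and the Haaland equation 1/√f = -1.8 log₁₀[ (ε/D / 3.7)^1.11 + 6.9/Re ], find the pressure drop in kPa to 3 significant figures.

Hydraulic diameter D_h = 4A/P = D_o - D_i = 0.269 - 0.085 = 0.184 m.
Re = ρVD_h/μ = 0.637·5.37·0.184/1.26e-05 = 4.995e+04.
ε/D_h = 0.00015/0.184 = 0.000815; Haaland gives 1/√f = -1.8 log₁₀[8.73e-05+0.000138] = 6.565, so f = 0.0232.
ΔP = f(L/D_h)(ρV²/2) = 0.0232·76.2/0.184·9.185 = 88.26 Pa.
ΔP = 0.0883 kPa.

ΔP ≈ 0.0883 kPa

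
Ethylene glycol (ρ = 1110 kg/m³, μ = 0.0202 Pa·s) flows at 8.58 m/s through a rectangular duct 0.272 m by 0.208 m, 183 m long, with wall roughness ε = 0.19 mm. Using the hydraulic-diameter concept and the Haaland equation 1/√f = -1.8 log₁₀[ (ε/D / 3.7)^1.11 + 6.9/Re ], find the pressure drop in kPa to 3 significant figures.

ΔP ≈ 668 kPa

Hydraulic diameter D_h = 4A/P = 4·(0.272·0.208)/(2·(0.272+0.208)) = 0.2263/0.96 = 0.2357 m.
Re = ρVD_h/μ = 1110·8.58·0.2357/0.0202 = 1.111e+05.
ε/D_h = 0.00019/0.2357 = 0.000806; Haaland gives 1/√f = -1.8 log₁₀[8.62e-05+6.21e-05] = 6.892, so f = 0.02105.
ΔP = f(L/D_h)(ρV²/2) = 0.02105·183/0.2357·4.086e+04 = 6.677e+05 Pa.
ΔP = 668 kPa.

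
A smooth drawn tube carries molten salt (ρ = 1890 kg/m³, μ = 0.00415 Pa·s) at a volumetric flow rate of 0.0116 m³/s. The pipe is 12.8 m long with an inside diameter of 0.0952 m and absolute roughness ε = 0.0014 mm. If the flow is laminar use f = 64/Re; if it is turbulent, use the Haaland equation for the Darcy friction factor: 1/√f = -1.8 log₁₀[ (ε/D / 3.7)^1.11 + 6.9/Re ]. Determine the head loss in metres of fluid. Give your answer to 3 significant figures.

Cross-sectional area A = πD²/4 = π(0.0952)²/4 = 0.007118 m²; mean velocity V = Q/A = 0.0116/0.007118 = 1.63 m/s.
Reynolds number Re = ρVD/μ = 1890 · 1.63 · 0.0952 / 0.00415 = 7.066e+04.
Re > 4000 → turbulent. Relative roughness ε/D = 1.4e-06/0.0952 = 1.47e-05. Haaland: 1/√f = -1.8 log₁₀[(1.47e-05/3.7)^1.11 + 6.9/7.066e+04] = -1.8 log₁₀[1.01e-06 + 9.77e-05] = 7.21, so f = 0.01923.
Darcy-Weisbach: ΔP = f(L/D)(ρV²/2) = 0.01923·(12.8/0.0952)·(1890·1.63²/2) = 0.01923·134.5·2510 = 6490 Pa.
Head loss h_f = ΔP/(ρg) = 6490/(1890·9.81) = 0.350 m.

h_f ≈ 0.350 m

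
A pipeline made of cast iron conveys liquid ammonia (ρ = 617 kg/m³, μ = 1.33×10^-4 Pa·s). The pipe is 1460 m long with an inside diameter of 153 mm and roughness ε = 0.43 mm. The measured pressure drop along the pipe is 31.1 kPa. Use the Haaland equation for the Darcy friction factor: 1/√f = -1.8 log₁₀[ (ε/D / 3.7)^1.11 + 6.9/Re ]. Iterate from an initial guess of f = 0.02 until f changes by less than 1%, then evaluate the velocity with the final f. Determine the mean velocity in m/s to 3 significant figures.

Rearranging Darcy-Weisbach: V = √(2·ΔP·D/(f·L·ρ)). With ε/D = 0.00043/0.153 = 0.00281, iterate starting from f = 0.02:
  f = 0.02 → V = √(2·3.11e+04·0.153/(0.02·1460·617)) = 0.7268 m/s; Re = ρVD/μ = 5.159e+05; f → 0.02599
  f = 0.02599 → V = 0.6375 m/s; Re = 4.525e+05; f → 0.02602
Converged (Δf/f < 1%). With the final f = 0.02602: V = √(2·3.11e+04·0.153/(0.02602·1460·617)) = 0.6371 m/s.

V ≈ 0.637 m/s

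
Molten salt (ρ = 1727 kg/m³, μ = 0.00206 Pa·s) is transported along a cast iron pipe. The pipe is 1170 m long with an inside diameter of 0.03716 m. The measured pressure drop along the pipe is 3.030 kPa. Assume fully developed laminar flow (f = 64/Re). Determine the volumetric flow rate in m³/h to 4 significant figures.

For laminar flow, f = 64/Re with Re = ρVD/μ, so Darcy-Weisbach reduces to ΔP = 32μLV/D². Solving for V: V = ΔP·D²/(32μL) = 3030·(0.03716)²/(32·0.00206·1170) = 0.05425 m/s.
Check: Re = ρVD/μ = 1727·0.05425·0.03716/0.00206 = 1690 < 2300, so the laminar assumption holds.
Q = V·A = 0.05425·(π/4·0.03716²) = 5.883e-05 m³/s = 0.2118 m³/h.

Q ≈ 0.2118 m³/h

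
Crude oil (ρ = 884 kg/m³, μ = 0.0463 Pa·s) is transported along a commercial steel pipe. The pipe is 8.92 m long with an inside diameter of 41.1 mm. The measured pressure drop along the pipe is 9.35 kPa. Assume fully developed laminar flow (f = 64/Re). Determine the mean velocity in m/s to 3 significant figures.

For laminar flow, f = 64/Re with Re = ρVD/μ, so Darcy-Weisbach reduces to ΔP = 32μLV/D². Solving for V: V = ΔP·D²/(32μL) = 9350·(0.0411)²/(32·0.0463·8.92) = 1.195 m/s.
Check: Re = ρVD/μ = 884·1.195·0.0411/0.0463 = 937.8 < 2300, so the laminar assumption holds.

V ≈ 1.20 m/s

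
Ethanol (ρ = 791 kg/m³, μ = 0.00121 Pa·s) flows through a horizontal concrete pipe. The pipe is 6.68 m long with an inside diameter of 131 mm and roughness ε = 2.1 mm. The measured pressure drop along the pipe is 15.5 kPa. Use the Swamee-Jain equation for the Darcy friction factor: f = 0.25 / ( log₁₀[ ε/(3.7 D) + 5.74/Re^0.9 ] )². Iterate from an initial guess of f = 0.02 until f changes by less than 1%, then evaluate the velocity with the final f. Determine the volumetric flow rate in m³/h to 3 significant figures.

Q ≈ 201 m³/h

Rearranging Darcy-Weisbach: V = √(2·ΔP·D/(f·L·ρ)). With ε/D = 0.0021/0.131 = 0.016, iterate starting from f = 0.02:
  f = 0.02 → V = √(2·1.55e+04·0.131/(0.02·6.68·791)) = 6.199 m/s; Re = ρVD/μ = 5.309e+05; f → 0.04492
  f = 0.04492 → V = 4.137 m/s; Re = 3.542e+05; f → 0.04498
Converged (Δf/f < 1%). With the final f = 0.04498: V = √(2·1.55e+04·0.131/(0.04498·6.68·791)) = 4.133 m/s.
Q = V·A = 4.133·(π/4·0.131²) = 0.05571 m³/s = 201 m³/h.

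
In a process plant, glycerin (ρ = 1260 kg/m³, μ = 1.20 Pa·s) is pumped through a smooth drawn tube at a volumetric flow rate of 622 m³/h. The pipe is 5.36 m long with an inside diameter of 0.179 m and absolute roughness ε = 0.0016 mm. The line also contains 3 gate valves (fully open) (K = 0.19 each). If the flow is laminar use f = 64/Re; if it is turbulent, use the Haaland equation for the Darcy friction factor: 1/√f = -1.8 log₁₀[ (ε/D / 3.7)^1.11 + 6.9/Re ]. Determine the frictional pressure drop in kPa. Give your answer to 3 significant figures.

ΔP ≈ 61.0 kPa

Q = 622 m³/h = 622/3600 = 0.1728 m³/s.
Cross-sectional area A = πD²/4 = π(0.179)²/4 = 0.02516 m²; mean velocity V = Q/A = 0.1728/0.02516 = 6.866 m/s.
Reynolds number Re = ρVD/μ = 1260 · 6.866 · 0.179 / 1.2 = 1290.
Re < 2300 → laminar flow, so f = 64/Re = 64/1290 = 0.0496 (the turbulent correlation is not needed).
Total minor-loss coefficient ΣK = 3·0.19 = 0.57.
ΔP = [f·L/D + ΣK]·(ρV²/2) = [0.0496·5.36/0.179 + 0.57]·(1260·6.866²/2) = [1.485 + 0.57]·2.97e+04 = 6.103e+04 Pa.
ΔP = 6.103e+04 Pa = 61.0 kPa.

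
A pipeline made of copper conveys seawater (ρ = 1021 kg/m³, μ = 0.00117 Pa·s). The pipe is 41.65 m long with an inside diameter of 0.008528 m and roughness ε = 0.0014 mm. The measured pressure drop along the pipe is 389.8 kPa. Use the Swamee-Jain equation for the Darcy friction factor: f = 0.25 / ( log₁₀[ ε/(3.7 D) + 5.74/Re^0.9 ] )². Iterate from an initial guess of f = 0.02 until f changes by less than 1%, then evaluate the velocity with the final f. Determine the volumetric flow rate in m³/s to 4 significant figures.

Rearranging Darcy-Weisbach: V = √(2·ΔP·D/(f·L·ρ)). With ε/D = 1.4e-06/0.008528 = 0.000164, iterate starting from f = 0.02:
  f = 0.02 → V = √(2·3.898e+05·0.008528/(0.02·41.65·1021)) = 2.796 m/s; Re = ρVD/μ = 2.081e+04; f → 0.02597
  f = 0.02597 → V = 2.453 m/s; Re = 1.826e+04; f → 0.0268
  f = 0.0268 → V = 2.415 m/s; Re = 1.797e+04; f → 0.02691
Converged (Δf/f < 1%). With the final f = 0.02691: V = √(2·3.898e+05·0.008528/(0.02691·41.65·1021)) = 2.411 m/s.
Q = V·A = 2.411·(π/4·0.008528²) = 0.0001377 m³/s = 1.377×10^-4 m³/s.

Q ≈ 1.377×10^-4 m³/s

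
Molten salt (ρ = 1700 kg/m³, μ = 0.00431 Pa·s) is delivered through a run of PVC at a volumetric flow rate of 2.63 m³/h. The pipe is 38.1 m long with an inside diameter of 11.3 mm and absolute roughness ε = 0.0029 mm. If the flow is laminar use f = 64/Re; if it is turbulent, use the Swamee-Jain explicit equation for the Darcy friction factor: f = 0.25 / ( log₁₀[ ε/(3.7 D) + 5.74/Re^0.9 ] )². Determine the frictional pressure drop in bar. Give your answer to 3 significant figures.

Q = 2.63 m³/h = 2.63/3600 = 0.0007306 m³/s.
Cross-sectional area A = πD²/4 = π(0.0113)²/4 = 0.0001003 m²; mean velocity V = Q/A = 0.0007306/0.0001003 = 7.285 m/s.
Reynolds number Re = ρVD/μ = 1700 · 7.285 · 0.0113 / 0.00431 = 3.247e+04.
Re > 4000 → turbulent. Relative roughness ε/D = 2.9e-06/0.0113 = 0.000257. Swamee-Jain: f = 0.25/(log₁₀[0.000257/3.7 + 5.74/3.247e+04^0.9])² = 0.25/(log₁₀[6.94e-05 + 0.0005])² = 0.25/(-3.245)² = 0.02374.
Darcy-Weisbach: ΔP = f(L/D)(ρV²/2) = 0.02374·(38.1/0.0113)·(1700·7.285²/2) = 0.02374·3372·4.511e+04 = 3.611e+06 Pa.
ΔP = 3.611e+06 Pa = 36.1 bar.

ΔP ≈ 36.1 bar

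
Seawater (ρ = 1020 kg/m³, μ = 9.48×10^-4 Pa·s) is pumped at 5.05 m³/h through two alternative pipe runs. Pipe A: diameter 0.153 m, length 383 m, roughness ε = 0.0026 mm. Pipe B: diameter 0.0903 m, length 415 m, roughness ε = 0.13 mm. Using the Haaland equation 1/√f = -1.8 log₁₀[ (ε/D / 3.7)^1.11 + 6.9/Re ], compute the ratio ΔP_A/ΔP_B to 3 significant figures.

Pipe A: V = Q/A = 0.001403/0.01839 = 0.0763 m/s; Re = 1.256e+04; ε/D = 1.7e-05; Haaland → f = 0.02906; ΔP_A = f(L/D)(ρV²/2) = 215.9 Pa.
Pipe B: V = Q/A = 0.001403/0.006404 = 0.219 m/s; Re = 2.128e+04; ε/D = 0.00144; Haaland → f = 0.02815; ΔP_B = f(L/D)(ρV²/2) = 3165 Pa.
ΔP_A/ΔP_B = 215.9/3165 = 0.0682.

ΔP_A/ΔP_B ≈ 0.0682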